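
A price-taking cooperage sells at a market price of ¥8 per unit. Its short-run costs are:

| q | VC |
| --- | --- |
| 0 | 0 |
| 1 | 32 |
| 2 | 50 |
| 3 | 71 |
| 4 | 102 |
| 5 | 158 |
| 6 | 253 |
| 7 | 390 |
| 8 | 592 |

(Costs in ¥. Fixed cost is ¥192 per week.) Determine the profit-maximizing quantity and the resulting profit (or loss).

Compute π = P·q − TC at each output: q=0: -192; q=1: -216; q=2: -226; q=3: -239; q=4: -262; q=5: -310; q=6: -397; q=7: -526; q=8: -720.
Profit is highest at q = 0. Equivalently, the lowest AVC in the table is 71/3 ≈ ¥23.67 at q = 3, and P = ¥8 falls below it — price never covers variable cost, so the firm shuts down and loses only its fixed cost.

q = 0 (shut down); profit = -¥192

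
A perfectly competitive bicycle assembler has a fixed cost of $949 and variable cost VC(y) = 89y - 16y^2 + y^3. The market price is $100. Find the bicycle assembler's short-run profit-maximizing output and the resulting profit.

AVC = 89 - 16y + y^2 has its minimum $25 at y = 8; price $100 clears that bar, so the firm operates.
With MC = 89 - 32y + 3y^2, P = MC on the upward-sloping part at y* = 11.
TR = 100·11 = 1100. TC = 949 + 374 = 1323. Profit = 1100 − 1323 = -$223.
By producing, the firm covers all variable cost plus $726 of fixed cost; shutting down would lose the full $949.

Profit = -$223 at y = 11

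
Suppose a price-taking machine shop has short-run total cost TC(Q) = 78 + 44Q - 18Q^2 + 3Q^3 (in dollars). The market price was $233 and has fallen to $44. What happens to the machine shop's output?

MC = 44 - 36Q + 9Q^2; the shutdown threshold is min AVC = $17 (at Q = 3).
At P = $233 ≥ min AVC, set P = MC on the rising branch: Q = 7.
At P = $44 ≥ min AVC, set P = MC: Q = 4. The firm stays open but cuts output.

Output falls from 7 to 4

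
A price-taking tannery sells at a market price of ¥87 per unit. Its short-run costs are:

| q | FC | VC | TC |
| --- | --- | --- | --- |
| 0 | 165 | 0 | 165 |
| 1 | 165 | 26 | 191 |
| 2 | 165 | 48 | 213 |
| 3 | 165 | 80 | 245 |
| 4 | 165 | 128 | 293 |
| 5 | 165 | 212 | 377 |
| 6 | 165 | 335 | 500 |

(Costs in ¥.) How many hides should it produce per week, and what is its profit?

q = 5; profit = ¥58

Profit at each row (π = 87q − TC): q=0: -165; q=1: -104; q=2: -39; q=3: 16; q=4: 55; q=5: 58; q=6: 22.
Profit is maximized at q = 5. AVC there is 212/5 = ¥42.40 ≤ P, so producing beats shutting down (which would give -¥165).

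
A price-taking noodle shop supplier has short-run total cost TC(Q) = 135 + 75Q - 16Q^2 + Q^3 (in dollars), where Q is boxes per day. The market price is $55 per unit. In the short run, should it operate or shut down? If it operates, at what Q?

Produce at Q = 10

Strip out fixed cost: VC = 75Q - 16Q^2 + Q^3. Then AVC = 75 - 16Q + Q^2 and MC = 75 - 32Q + 3Q^2.
AVC hits its minimum where MC = AVC, at Q = 8, giving min AVC = 75 - 16·8 + 8^2 = $11.
P = $55 exceeds min AVC = $11, so the firm stays open.
Set P = MC: 55 = 75 - 32Q + 3Q^2 → 20 - 32Q + 3Q^2 = 0. The roots are Q = 2/3 and Q = 10; the profit-maximizing output is on the rising part of MC, so Q* = 10.
Check: AVC at Q = 10 is $15 ≤ P, so revenue covers variable cost.
Profit = P·Q − TC = 55·10 − 285 = $265.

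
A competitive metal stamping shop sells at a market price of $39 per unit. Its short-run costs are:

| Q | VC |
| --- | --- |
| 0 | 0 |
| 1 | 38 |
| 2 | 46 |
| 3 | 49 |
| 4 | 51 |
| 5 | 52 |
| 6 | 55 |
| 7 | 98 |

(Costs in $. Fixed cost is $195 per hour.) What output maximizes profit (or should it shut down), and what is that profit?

Tabulate TR − TC: Q=0: -195; Q=1: -194; Q=2: -163; Q=3: -127; Q=4: -90; Q=5: -52; Q=6: -16; Q=7: -20.
Profit is maximized at Q = 6. AVC there is 55/6 = $9.17 ≤ P, so producing beats shutting down (which would give -$195).

Q = 6; profit = -$16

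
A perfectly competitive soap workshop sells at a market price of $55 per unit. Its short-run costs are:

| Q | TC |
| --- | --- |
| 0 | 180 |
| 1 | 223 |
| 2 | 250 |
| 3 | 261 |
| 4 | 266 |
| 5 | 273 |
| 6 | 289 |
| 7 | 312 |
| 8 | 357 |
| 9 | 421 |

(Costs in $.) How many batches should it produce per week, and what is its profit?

Q = 8; profit = $83

Compute π = P·Q − TC at each output: Q=0: -180; Q=1: -168; Q=2: -140; Q=3: -96; Q=4: -46; Q=5: 2; Q=6: 41; Q=7: 73; Q=8: 83; Q=9: 74.
Profit is maximized at Q = 8. AVC there is 177/8 = $22.12 ≤ P, so producing beats shutting down (which would give -$180).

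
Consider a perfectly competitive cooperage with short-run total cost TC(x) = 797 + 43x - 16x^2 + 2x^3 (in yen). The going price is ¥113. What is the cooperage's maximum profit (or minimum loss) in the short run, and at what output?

AVC = 43 - 16x + 2x^2; min AVC = ¥11 at x = 4. Since P = ¥113 ≥ min AVC, the firm produces.
With MC = 43 - 32x + 6x^2, P = MC on the upward-sloping part at x* = 7.
TR = 113·7 = 791. TC = 797 + 203 = 1000. Profit = 791 − 1000 = -¥209.
Shutting down would mean losing the fixed cost of ¥797, so operating at a loss of ¥209 is better by ¥588.

Profit = -¥209 at x = 7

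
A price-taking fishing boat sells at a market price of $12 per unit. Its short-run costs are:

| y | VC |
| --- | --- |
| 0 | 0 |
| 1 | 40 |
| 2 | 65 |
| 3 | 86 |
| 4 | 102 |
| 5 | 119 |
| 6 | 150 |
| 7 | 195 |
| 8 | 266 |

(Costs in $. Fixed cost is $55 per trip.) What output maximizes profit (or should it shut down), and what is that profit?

y = 0 (shut down); profit = -$55

Profit at each row (π = 12y − TC): y=0: -55; y=1: -83; y=2: -96; y=3: -105; y=4: -109; y=5: -114; y=6: -133; y=7: -166; y=8: -225.
Profit is highest at y = 0. Equivalently, the lowest AVC in the table is 119/5 ≈ $23.80 at y = 5, and P = $12 falls below it — price never covers variable cost, so the firm shuts down and loses only its fixed cost.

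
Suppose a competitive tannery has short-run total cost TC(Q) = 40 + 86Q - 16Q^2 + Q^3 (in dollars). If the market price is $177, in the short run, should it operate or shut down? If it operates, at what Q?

Strip out fixed cost: VC = 86Q - 16Q^2 + Q^3. Then AVC = 86 - 16Q + Q^2 and MC = 86 - 32Q + 3Q^2.
AVC hits its minimum where MC = AVC, at Q = 8, giving min AVC = 86 - 16·8 + 8^2 = $22.
Because $177 ≥ $22, revenue can cover variable cost; the firm operates.
P = MC gives -91 - 32Q + 3Q^2 = 0, with roots -7/3 and 13. Take the larger (rising MC): Q* = 13.
Check: AVC at Q = 13 is $47 ≤ P, so revenue covers variable cost.
Profit = P·Q − TC = 177·13 − 651 = $1650.

Produce at Q = 13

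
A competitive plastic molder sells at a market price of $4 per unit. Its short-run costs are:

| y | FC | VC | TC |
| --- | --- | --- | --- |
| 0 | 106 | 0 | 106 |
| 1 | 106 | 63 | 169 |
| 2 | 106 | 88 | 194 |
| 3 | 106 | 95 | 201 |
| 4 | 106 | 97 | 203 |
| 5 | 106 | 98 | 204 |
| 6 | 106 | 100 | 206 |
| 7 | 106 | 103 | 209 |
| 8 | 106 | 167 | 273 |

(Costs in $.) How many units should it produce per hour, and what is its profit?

y = 0 (shut down); profit = -$106

Profit at each row (π = 4y − TC): y=0: -106; y=1: -165; y=2: -186; y=3: -189; y=4: -187; y=5: -184; y=6: -182; y=7: -181; y=8: -241.
Profit is highest at y = 0. Equivalently, the lowest AVC in the table is 103/7 ≈ $14.71 at y = 7, and P = $4 falls below it — price never covers variable cost, so the firm shuts down and loses only its fixed cost.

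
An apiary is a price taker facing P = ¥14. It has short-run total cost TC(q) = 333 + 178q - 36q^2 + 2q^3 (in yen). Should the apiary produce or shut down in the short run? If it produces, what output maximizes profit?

Shut down

Strip out fixed cost: VC = 178q - 36q^2 + 2q^3. Then AVC = 178 - 36q + 2q^2 and MC = 178 - 72q + 6q^2.
The AVC parabola has its vertex at q = 36/4 = 9, where AVC = 178 - 36·9 + 2·9^2 = ¥16.
P = ¥14 lies below min AVC = ¥16; no output level covers variable cost.
Shutting down limits the loss to fixed cost, ¥333.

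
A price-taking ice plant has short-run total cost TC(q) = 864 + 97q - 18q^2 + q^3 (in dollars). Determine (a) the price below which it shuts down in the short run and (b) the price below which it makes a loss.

Shutdown price = min AVC. AVC = 97 - 18q + q^2, with vertex at q = 9 and minimum $16.
ATC = 864/q + 97 - 18q + q^2. Setting dATC/dq = −864/q^2 − 18 + 2q = 0 gives q = 12 (since 2·12^3 − 18·12^2 = 864).
min ATC = 864/12 + 97 − 18·12 + 12^2 = $97. That is the break-even price.
For $16 ≤ P < $97 the firm produces at a loss; below $16 it shuts down.

Shutdown price = $16; break-even price = $97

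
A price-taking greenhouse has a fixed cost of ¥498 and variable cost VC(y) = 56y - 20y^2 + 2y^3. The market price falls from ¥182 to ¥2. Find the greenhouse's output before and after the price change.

MC = 56 - 40y + 6y^2; the shutdown threshold is min AVC = ¥6 (at y = 5).
With P = ¥182 above the shutdown price, P = MC gives y = 9.
At P = ¥2 < min AVC = ¥6, price no longer covers variable cost at any output, so the firm shuts down: y = 0.

Output falls from 9 to 0 (the firm shuts down)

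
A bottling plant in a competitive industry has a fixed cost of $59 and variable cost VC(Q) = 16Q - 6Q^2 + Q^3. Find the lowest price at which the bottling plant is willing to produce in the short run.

$7 per unit

The firm shuts down when price falls below the minimum of average variable cost. AVC = VC/Q = 16 - 6Q + Q^2.
At the minimum of AVC, MC = AVC. MC = 16 - 12Q + 3Q^2; setting MC = AVC gives 2Q^2 - 6Q = 0, so Q = 3. min AVC = 7.
So the shutdown price is $7.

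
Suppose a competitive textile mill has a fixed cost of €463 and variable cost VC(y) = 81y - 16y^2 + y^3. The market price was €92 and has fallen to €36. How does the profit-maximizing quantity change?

Output falls from 11 to 9

AVC = 81 - 16y + y^2, minimized at y = 8 where min AVC = €17. MC = 81 - 32y + 3y^2.
At P = €92 ≥ min AVC, set P = MC on the rising branch: y = 11.
At P = €36 ≥ min AVC, set P = MC: y = 9. The firm stays open but cuts output.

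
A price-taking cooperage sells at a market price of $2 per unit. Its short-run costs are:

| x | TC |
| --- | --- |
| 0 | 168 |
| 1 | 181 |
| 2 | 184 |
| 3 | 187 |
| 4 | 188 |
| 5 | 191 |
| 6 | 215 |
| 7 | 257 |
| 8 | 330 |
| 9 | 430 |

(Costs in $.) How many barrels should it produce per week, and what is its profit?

Profit at each row (π = 2x − TC): x=0: -168; x=1: -179; x=2: -180; x=3: -181; x=4: -180; x=5: -181; x=6: -203; x=7: -243; x=8: -314; x=9: -412.
Profit is highest at x = 0. Equivalently, the lowest AVC in the table is 23/5 ≈ $4.60 at x = 5, and P = $2 falls below it — price never covers variable cost, so the firm shuts down and loses only its fixed cost.

x = 0 (shut down); profit = -$168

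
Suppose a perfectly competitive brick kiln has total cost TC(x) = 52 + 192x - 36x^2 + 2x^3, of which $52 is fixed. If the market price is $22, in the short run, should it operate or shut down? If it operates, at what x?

Shut down

Strip out fixed cost: VC = 192x - 36x^2 + 2x^3. Then AVC = 192 - 36x + 2x^2 and MC = 192 - 72x + 6x^2.
AVC is minimized where dAVC/dx = -36 + 4x = 0, at x = 9; min AVC = 192 - 36·9 + 2·9^2 = $30.
With P < min AVC ($22 < $30), every unit sold adds to the loss.
Best response: produce nothing and absorb the $52 fixed cost.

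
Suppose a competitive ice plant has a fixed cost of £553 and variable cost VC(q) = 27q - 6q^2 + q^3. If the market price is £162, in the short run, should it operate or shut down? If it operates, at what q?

From TC, MC = TC'(q) = 27 - 12q + 3q^2 and AVC = VC/q = 27 - 6q + q^2.
AVC is minimized where dAVC/dq = -6 + 2q = 0, at q = 3; min AVC = 27 - 6·3 + 3^2 = £18.
P = £162 exceeds min AVC = £18, so the firm stays open.
Solving P = MC: -135 - 12q + 3q^2 = 0 ⇒ q = -5 or 9. On the upward-sloping branch, q* = 9.
Check: AVC at q = 9 is £54 ≤ P, so revenue covers variable cost.
Profit = P·q − TC = 162·9 − 1039 = £419.

Produce at q = 9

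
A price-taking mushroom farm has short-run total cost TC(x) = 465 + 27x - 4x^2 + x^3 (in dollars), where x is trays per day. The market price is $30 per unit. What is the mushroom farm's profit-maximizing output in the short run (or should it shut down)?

Produce at x = 3

From TC, MC = TC'(x) = 27 - 8x + 3x^2 and AVC = VC/x = 27 - 4x + x^2.
AVC is minimized where dAVC/dx = -4 + 2x = 0, at x = 2; min AVC = 27 - 4·2 + 2^2 = $23.
Because $30 ≥ $23, revenue can cover variable cost; the firm operates.
P = MC gives -3 - 8x + 3x^2 = 0, with roots -1/3 and 3. Take the larger (rising MC): x* = 3.
Check: AVC at x = 3 is $24 ≤ P, so revenue covers variable cost.
Profit = P·x − TC = 30·3 − 537 = -$447, a loss, but smaller than the $465 fixed cost the firm would lose by shutting down.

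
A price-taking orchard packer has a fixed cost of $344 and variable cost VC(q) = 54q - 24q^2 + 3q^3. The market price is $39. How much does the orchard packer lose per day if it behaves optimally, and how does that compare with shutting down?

Profit = -$194 at q = 5

AVC = 54 - 24q + 3q^2; min AVC = $6 at q = 4. Since P = $39 ≥ min AVC, the firm produces.
MC = 54 - 48q + 9q^2. Setting P = MC and taking the root on the rising branch gives q* = 5.
TR = 39·5 = 195. TC = 344 + 45 = 389. Profit = 195 − 389 = -$194.
That loss of $194 beats the $344 the firm would lose by shutting down; producing recovers $150 of fixed cost.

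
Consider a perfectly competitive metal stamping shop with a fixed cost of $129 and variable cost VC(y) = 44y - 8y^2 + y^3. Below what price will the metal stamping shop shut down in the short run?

Short-run supply begins at min AVC. From VC = 44y - 8y^2 + y^3, AVC = 44 - 8y + y^2.
At the minimum of AVC, MC = AVC. MC = 44 - 16y + 3y^2; setting MC = AVC gives 2y^2 - 8y = 0, so y = 4. min AVC = 28.
For P < $28 the firm produces nothing.

$28 per unit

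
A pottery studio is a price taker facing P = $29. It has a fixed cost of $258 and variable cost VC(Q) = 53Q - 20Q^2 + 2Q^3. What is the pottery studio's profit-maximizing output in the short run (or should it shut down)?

Produce at Q = 6

Strip out fixed cost: VC = 53Q - 20Q^2 + 2Q^3. Then AVC = 53 - 20Q + 2Q^2 and MC = 53 - 40Q + 6Q^2.
AVC is minimized where dAVC/dQ = -20 + 4Q = 0, at Q = 5; min AVC = 53 - 20·5 + 2·5^2 = $3.
P = $29 exceeds min AVC = $3, so the firm stays open.
Set P = MC: 29 = 53 - 40Q + 6Q^2 → 24 - 40Q + 6Q^2 = 0. The roots are Q = 2/3 and Q = 6; the profit-maximizing output is on the rising part of MC, so Q* = 6.
Check: AVC at Q = 6 is $5 ≤ P, so revenue covers variable cost.
Profit = P·Q − TC = 29·6 − 288 = -$114, a loss, but smaller than the $258 fixed cost the firm would lose by shutting down.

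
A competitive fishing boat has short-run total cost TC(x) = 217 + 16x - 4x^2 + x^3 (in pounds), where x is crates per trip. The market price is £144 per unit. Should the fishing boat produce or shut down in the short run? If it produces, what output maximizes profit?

Variable cost is VC = 16x - 4x^2 + x^3, so AVC = VC/x = 16 - 4x + x^2 and MC = dTC/dx = 16 - 8x + 3x^2.
AVC is minimized where dAVC/dx = -4 + 2x = 0, at x = 2; min AVC = 16 - 4·2 + 2^2 = £12.
Because £144 ≥ £12, revenue can cover variable cost; the firm operates.
Solving P = MC: -128 - 8x + 3x^2 = 0 ⇒ x = -16/3 or 8. On the upward-sloping branch, x* = 8.
Check: AVC at x = 8 is £48 ≤ P, so revenue covers variable cost.
Profit = P·x − TC = 144·8 − 601 = £551.

Produce at x = 8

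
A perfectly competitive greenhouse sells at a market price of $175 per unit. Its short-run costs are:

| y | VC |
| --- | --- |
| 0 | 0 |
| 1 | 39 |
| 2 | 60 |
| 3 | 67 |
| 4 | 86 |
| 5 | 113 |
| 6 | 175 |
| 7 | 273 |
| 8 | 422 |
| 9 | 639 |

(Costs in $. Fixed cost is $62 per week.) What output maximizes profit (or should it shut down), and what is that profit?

Profit at each row (π = 175y − TC): y=0: -62; y=1: 74; y=2: 228; y=3: 396; y=4: 552; y=5: 700; y=6: 813; y=7: 890; y=8: 916; y=9: 874.
Profit is maximized at y = 8. AVC there is 422/8 = $52.75 ≤ P, so producing beats shutting down (which would give -$62).

y = 8; profit = $916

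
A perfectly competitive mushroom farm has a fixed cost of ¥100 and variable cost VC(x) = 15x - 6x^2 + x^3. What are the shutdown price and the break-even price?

Shutdown price = ¥6; break-even price = ¥30

Shutdown price = min AVC. AVC = 15 - 6x + x^2, with vertex at x = 3 and minimum ¥6.
ATC = 100/x + 15 - 6x + x^2. Setting dATC/dx = −100/x^2 − 6 + 2x = 0 gives x = 5 (since 2·5^3 − 6·5^2 = 100).
min ATC = 100/5 + 15 − 6·5 + 5^2 = ¥30. That is the break-even price.
Between these two prices the firm operates at a loss; above ¥30 it earns a profit.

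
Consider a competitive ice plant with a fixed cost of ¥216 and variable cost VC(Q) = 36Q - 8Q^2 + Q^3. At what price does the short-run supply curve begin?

The firm shuts down when price falls below the minimum of average variable cost. AVC = VC/Q = 36 - 8Q + Q^2.
dAVC/dQ = -8 + 2Q = 0 gives Q = 4. min AVC = 36 - 8·4 + 4^2 = 20.
The firm shuts down for any P below ¥20.

¥20 per unit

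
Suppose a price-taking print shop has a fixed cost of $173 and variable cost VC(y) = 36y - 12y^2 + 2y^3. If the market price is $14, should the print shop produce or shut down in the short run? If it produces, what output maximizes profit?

Variable cost is VC = 36y - 12y^2 + 2y^3, so AVC = VC/y = 36 - 12y + 2y^2 and MC = dTC/dy = 36 - 24y + 6y^2.
AVC is minimized where dAVC/dy = -12 + 4y = 0, at y = 3; min AVC = 36 - 12·3 + 2·3^2 = $18.
P = $14 lies below min AVC = $18; no output level covers variable cost.
Best response: produce nothing and absorb the $173 fixed cost.

Shut down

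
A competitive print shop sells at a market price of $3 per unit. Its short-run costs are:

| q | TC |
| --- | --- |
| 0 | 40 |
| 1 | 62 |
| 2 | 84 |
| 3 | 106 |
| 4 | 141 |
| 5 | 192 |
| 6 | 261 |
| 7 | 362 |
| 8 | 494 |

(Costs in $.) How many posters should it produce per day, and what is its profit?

Profit at each row (π = 3q − TC): q=0: -40; q=1: -59; q=2: -78; q=3: -97; q=4: -129; q=5: -177; q=6: -243; q=7: -341; q=8: -470.
Profit is highest at q = 0. Equivalently, the lowest AVC in the table is 22/1 ≈ $22 at q = 1, and P = $3 falls below it — price never covers variable cost, so the firm shuts down and loses only its fixed cost.

q = 0 (shut down); profit = -$40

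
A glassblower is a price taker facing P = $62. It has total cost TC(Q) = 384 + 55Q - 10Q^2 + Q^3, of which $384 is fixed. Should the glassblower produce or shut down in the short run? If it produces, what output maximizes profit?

Variable cost is VC = 55Q - 10Q^2 + Q^3, so AVC = VC/Q = 55 - 10Q + Q^2 and MC = dTC/dQ = 55 - 20Q + 3Q^2.
AVC hits its minimum where MC = AVC, at Q = 5, giving min AVC = 55 - 10·5 + 5^2 = $30.
Because $62 ≥ $30, revenue can cover variable cost; the firm operates.
Set P = MC: 62 = 55 - 20Q + 3Q^2 → -7 - 20Q + 3Q^2 = 0. The roots are Q = -1/3 and Q = 7; the profit-maximizing output is on the rising part of MC, so Q* = 7.
Check: AVC at Q = 7 is $34 ≤ P, so revenue covers variable cost.
Profit = P·Q − TC = 62·7 − 622 = -$188, a loss, but smaller than the $384 fixed cost the firm would lose by shutting down.

Produce at Q = 7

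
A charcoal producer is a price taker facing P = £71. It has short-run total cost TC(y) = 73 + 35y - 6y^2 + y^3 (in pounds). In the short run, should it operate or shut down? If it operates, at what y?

Produce at y = 6

From TC, MC = TC'(y) = 35 - 12y + 3y^2 and AVC = VC/y = 35 - 6y + y^2.
AVC hits its minimum where MC = AVC, at y = 3, giving min AVC = 35 - 6·3 + 3^2 = £26.
Since P = £71 ≥ min AVC = £26, price covers variable cost and the firm should produce.
P = MC gives -36 - 12y + 3y^2 = 0, with roots -2 and 6. Take the larger (rising MC): y* = 6.
Check: AVC at y = 6 is £35 ≤ P, so revenue covers variable cost.
Profit = P·y − TC = 71·6 − 283 = £143.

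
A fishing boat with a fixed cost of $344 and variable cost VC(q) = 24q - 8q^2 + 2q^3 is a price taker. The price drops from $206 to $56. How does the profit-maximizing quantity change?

AVC = 24 - 8q + 2q^2, minimized at q = 2 where min AVC = $16. MC = 24 - 16q + 6q^2.
With P = $206 above the shutdown price, P = MC gives q = 7.
At P = $56 ≥ min AVC, set P = MC: q = 4. The firm stays open but cuts output.

Output falls from 7 to 4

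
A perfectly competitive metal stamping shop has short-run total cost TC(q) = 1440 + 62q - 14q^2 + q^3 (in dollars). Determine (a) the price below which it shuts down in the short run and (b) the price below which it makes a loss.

Shutdown price = $13; break-even price = $158

AVC = 62 - 14q + q^2; minimized at q = 7, giving min AVC = $13. That is the shutdown price.
ATC = 1440/q + 62 - 14q + q^2. Setting dATC/dq = −1440/q^2 − 14 + 2q = 0 gives q = 12 (since 2·12^3 − 14·12^2 = 1440).
min ATC = 1440/12 + 62 − 14·12 + 12^2 = $158. That is the break-even price.
Between these two prices the firm operates at a loss; above $158 it earns a profit.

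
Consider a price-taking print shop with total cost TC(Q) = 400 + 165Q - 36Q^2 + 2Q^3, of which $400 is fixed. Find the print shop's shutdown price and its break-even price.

Shutdown price = min AVC. AVC = 165 - 36Q + 2Q^2, with vertex at Q = 9 and minimum $3.
ATC = 400/Q + 165 - 36Q + 2Q^2. Setting dATC/dQ = −400/Q^2 − 36 + 4Q = 0 gives Q = 10 (since 4·10^3 − 36·10^2 = 400).
min ATC = 400/10 + 165 − 36·10 + 2·10^2 = $45. That is the break-even price.
For $3 ≤ P < $45 the firm produces at a loss; below $3 it shuts down.

Shutdown price = $3; break-even price = $45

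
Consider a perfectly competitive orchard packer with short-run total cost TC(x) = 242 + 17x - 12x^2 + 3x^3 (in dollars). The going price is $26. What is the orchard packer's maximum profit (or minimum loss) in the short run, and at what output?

Profit = -$188 at x = 3

AVC = 17 - 12x + 3x^2; min AVC = $5 at x = 2. Since P = $26 ≥ min AVC, the firm produces.
With MC = 17 - 24x + 9x^2, P = MC on the upward-sloping part at x* = 3.
TR = 26·3 = 78. TC = 242 + 24 = 266. Profit = 78 − 266 = -$188.
Shutting down would mean losing the fixed cost of $242, so operating at a loss of $188 is better by $54.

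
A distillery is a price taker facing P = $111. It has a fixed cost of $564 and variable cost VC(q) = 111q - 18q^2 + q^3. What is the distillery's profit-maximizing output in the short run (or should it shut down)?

Produce at q = 12

Strip out fixed cost: VC = 111q - 18q^2 + q^3. Then AVC = 111 - 18q + q^2 and MC = 111 - 36q + 3q^2.
The AVC parabola has its vertex at q = 18/2 = 9, where AVC = 111 - 18·9 + 9^2 = $30.
Since P = $111 ≥ min AVC = $30, price covers variable cost and the firm should produce.
P = MC gives -36q + 3q^2 = 0, with roots 0 and 12. Take the larger (rising MC): q* = 12.
Check: AVC at q = 12 is $39 ≤ P, so revenue covers variable cost.
Profit = P·q − TC = 111·12 − 1032 = $300.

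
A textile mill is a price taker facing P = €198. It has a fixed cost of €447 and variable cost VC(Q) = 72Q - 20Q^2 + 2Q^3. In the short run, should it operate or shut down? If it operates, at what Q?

Variable cost is VC = 72Q - 20Q^2 + 2Q^3, so AVC = VC/Q = 72 - 20Q + 2Q^2 and MC = dTC/dQ = 72 - 40Q + 6Q^2.
The AVC parabola has its vertex at Q = 20/4 = 5, where AVC = 72 - 20·5 + 2·5^2 = €22.
P = €198 exceeds min AVC = €22, so the firm stays open.
P = MC gives -126 - 40Q + 6Q^2 = 0, with roots -7/3 and 9. Take the larger (rising MC): Q* = 9.
Check: AVC at Q = 9 is €54 ≤ P, so revenue covers variable cost.
Profit = P·Q − TC = 198·9 − 933 = €849.

Produce at Q = 9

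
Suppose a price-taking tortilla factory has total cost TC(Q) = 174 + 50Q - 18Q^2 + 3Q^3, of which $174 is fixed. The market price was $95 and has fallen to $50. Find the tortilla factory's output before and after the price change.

MC = 50 - 36Q + 9Q^2; the shutdown threshold is min AVC = $23 (at Q = 3).
At P = $95 ≥ min AVC, set P = MC on the rising branch: Q = 5.
At P = $50 ≥ min AVC, set P = MC: Q = 4. The firm stays open but cuts output.

Output falls from 5 to 4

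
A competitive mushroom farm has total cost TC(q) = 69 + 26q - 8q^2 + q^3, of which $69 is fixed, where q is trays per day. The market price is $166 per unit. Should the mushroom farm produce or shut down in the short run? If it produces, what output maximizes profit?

Produce at q = 10

Variable cost is VC = 26q - 8q^2 + q^3, so AVC = VC/q = 26 - 8q + q^2 and MC = dTC/dq = 26 - 16q + 3q^2.
The AVC parabola has its vertex at q = 8/2 = 4, where AVC = 26 - 8·4 + 4^2 = $10.
Because $166 ≥ $10, revenue can cover variable cost; the firm operates.
Solving P = MC: -140 - 16q + 3q^2 = 0 ⇒ q = -14/3 or 10. On the upward-sloping branch, q* = 10.
Check: AVC at q = 10 is $46 ≤ P, so revenue covers variable cost.
Profit = P·q − TC = 166·10 − 529 = $1131.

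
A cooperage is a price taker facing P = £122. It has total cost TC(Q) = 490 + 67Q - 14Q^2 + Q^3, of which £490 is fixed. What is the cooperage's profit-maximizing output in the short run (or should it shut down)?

Produce at Q = 11

Variable cost is VC = 67Q - 14Q^2 + Q^3, so AVC = VC/Q = 67 - 14Q + Q^2 and MC = dTC/dQ = 67 - 28Q + 3Q^2.
The AVC parabola has its vertex at Q = 14/2 = 7, where AVC = 67 - 14·7 + 7^2 = £18.
P = £122 exceeds min AVC = £18, so the firm stays open.
Solving P = MC: -55 - 28Q + 3Q^2 = 0 ⇒ Q = -5/3 or 11. On the upward-sloping branch, Q* = 11.
Check: AVC at Q = 11 is £34 ≤ P, so revenue covers variable cost.
Profit = P·Q − TC = 122·11 − 864 = £478.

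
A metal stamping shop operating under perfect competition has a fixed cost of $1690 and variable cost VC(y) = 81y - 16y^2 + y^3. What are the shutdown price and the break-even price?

AVC = 81 - 16y + y^2; minimized at y = 8, giving min AVC = $17. That is the shutdown price.
ATC = 1690/y + 81 - 16y + y^2. Setting dATC/dy = −1690/y^2 − 16 + 2y = 0 gives y = 13 (since 2·13^3 − 16·13^2 = 1690).
min ATC = 1690/13 + 81 − 16·13 + 13^2 = $172. That is the break-even price.
Between these two prices the firm operates at a loss; above $172 it earns a profit.

Shutdown price = $17; break-even price = $172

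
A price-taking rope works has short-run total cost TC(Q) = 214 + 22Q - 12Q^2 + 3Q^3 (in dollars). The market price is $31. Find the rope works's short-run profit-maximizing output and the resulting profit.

Profit = -$160 at Q = 3

AVC = 22 - 12Q + 3Q^2; min AVC = $10 at Q = 2. Since P = $31 ≥ min AVC, the firm produces.
MC = 22 - 24Q + 9Q^2. Setting P = MC and taking the root on the rising branch gives Q* = 3.
TR = 31·3 = 93. TC = 214 + 39 = 253. Profit = 93 − 253 = -$160.
Shutting down would mean losing the fixed cost of $214, so operating at a loss of $160 is better by $54.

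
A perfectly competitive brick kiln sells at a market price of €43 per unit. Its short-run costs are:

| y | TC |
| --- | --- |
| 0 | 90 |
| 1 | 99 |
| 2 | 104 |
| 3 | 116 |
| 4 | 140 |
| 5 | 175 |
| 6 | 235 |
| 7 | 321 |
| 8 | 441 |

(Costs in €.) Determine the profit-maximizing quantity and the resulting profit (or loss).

y = 5; profit = €40

Profit at each row (π = 43y − TC): y=0: -90; y=1: -56; y=2: -18; y=3: 13; y=4: 32; y=5: 40; y=6: 23; y=7: -20; y=8: -97.
Profit is maximized at y = 5. AVC there is 85/5 = €17 ≤ P, so producing beats shutting down (which would give -€90).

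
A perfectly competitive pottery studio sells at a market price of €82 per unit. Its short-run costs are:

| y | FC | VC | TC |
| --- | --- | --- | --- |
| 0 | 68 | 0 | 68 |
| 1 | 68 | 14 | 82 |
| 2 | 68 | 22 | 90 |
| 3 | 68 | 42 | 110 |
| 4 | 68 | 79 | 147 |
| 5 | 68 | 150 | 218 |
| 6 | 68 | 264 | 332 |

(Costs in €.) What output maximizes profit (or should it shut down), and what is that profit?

Profit at each row (π = 82y − TC): y=0: -68; y=1: 0; y=2: 74; y=3: 136; y=4: 181; y=5: 192; y=6: 160.
Profit is maximized at y = 5. AVC there is 150/5 = €30 ≤ P, so producing beats shutting down (which would give -€68).

y = 5; profit = €192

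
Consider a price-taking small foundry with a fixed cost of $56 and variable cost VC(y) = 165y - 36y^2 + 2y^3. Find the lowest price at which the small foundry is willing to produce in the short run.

The firm shuts down when price falls below the minimum of average variable cost. AVC = VC/y = 165 - 36y + 2y^2.
At the minimum of AVC, MC = AVC. MC = 165 - 72y + 6y^2; setting MC = AVC gives 4y^2 - 36y = 0, so y = 9. min AVC = 3.
The firm shuts down for any P below $3.

$3 per unit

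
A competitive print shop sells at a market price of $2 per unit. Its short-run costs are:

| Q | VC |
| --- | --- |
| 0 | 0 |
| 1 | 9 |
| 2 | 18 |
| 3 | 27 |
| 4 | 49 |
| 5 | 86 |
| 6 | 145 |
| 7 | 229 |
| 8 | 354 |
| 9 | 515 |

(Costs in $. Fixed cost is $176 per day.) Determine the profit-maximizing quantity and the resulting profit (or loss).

Q = 0 (shut down); profit = -$176

Tabulate TR − TC: Q=0: -176; Q=1: -183; Q=2: -190; Q=3: -197; Q=4: -217; Q=5: -252; Q=6: -309; Q=7: -391; Q=8: -514; Q=9: -673.
Profit is highest at Q = 0. Equivalently, the lowest AVC in the table is 9/1 ≈ $9 at Q = 1, and P = $2 falls below it — price never covers variable cost, so the firm shuts down and loses only its fixed cost.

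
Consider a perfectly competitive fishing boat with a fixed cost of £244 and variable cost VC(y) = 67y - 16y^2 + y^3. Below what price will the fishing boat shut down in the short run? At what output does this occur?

The firm shuts down when price falls below the minimum of average variable cost. AVC = VC/y = 67 - 16y + y^2.
At the minimum of AVC, MC = AVC. MC = 67 - 32y + 3y^2; setting MC = AVC gives 2y^2 - 16y = 0, so y = 8. min AVC = 3.
So the shutdown price is £3.

£3 per unit, at y = 8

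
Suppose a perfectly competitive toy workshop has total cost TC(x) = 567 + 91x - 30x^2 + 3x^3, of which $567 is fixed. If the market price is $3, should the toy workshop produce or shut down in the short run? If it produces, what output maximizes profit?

From TC, MC = TC'(x) = 91 - 60x + 9x^2 and AVC = VC/x = 91 - 30x + 3x^2.
AVC hits its minimum where MC = AVC, at x = 5, giving min AVC = 91 - 30·5 + 3·5^2 = $16.
With P < min AVC ($3 < $16), every unit sold adds to the loss.
Shutting down limits the loss to fixed cost, $567.

Shut down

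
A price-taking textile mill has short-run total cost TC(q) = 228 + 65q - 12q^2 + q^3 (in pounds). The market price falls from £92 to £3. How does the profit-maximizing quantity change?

AVC = 65 - 12q + q^2, minimized at q = 6 where min AVC = £29. MC = 65 - 24q + 3q^2.
With P = £92 above the shutdown price, P = MC gives q = 9.
At P = £3 < min AVC = £29, price no longer covers variable cost at any output, so the firm shuts down: q = 0.

Output falls from 9 to 0 (the firm shuts down)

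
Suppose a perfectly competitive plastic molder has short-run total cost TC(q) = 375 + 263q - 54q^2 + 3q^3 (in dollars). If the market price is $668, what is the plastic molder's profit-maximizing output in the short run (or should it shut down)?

Produce at q = 15

Variable cost is VC = 263q - 54q^2 + 3q^3, so AVC = VC/q = 263 - 54q + 3q^2 and MC = dTC/dq = 263 - 108q + 9q^2.
AVC hits its minimum where MC = AVC, at q = 9, giving min AVC = 263 - 54·9 + 3·9^2 = $20.
Since P = $668 ≥ min AVC = $20, price covers variable cost and the firm should produce.
Solving P = MC: -405 - 108q + 9q^2 = 0 ⇒ q = -3 or 15. On the upward-sloping branch, q* = 15.
Check: AVC at q = 15 is $128 ≤ P, so revenue covers variable cost.
Profit = P·q − TC = 668·15 − 2295 = $7725.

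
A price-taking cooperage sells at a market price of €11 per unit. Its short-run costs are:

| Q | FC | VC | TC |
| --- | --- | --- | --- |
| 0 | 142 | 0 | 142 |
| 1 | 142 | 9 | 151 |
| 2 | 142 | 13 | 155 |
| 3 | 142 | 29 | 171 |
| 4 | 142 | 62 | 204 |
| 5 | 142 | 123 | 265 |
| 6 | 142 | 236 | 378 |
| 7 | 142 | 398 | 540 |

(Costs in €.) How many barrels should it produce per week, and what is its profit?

Q = 2; profit = -€133

Profit at each row (π = 11Q − TC): Q=0: -142; Q=1: -140; Q=2: -133; Q=3: -138; Q=4: -160; Q=5: -210; Q=6: -312; Q=7: -463.
Profit is maximized at Q = 2. AVC there is 13/2 = €6.50 ≤ P, so producing beats shutting down (which would give -€142).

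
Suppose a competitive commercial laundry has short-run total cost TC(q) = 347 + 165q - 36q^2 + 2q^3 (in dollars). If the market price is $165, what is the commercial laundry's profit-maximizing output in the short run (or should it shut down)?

Strip out fixed cost: VC = 165q - 36q^2 + 2q^3. Then AVC = 165 - 36q + 2q^2 and MC = 165 - 72q + 6q^2.
AVC hits its minimum where MC = AVC, at q = 9, giving min AVC = 165 - 36·9 + 2·9^2 = $3.
Since P = $165 ≥ min AVC = $3, price covers variable cost and the firm should produce.
Set P = MC: 165 = 165 - 72q + 6q^2 → -72q + 6q^2 = 0. The roots are q = 0 and q = 12; the profit-maximizing output is on the rising part of MC, so q* = 12.
Check: AVC at q = 12 is $21 ≤ P, so revenue covers variable cost.
Profit = P·q − TC = 165·12 − 599 = $1381.

Produce at q = 12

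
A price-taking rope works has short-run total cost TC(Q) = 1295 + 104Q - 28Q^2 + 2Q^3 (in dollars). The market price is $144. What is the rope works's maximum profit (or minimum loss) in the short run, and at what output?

AVC = 104 - 28Q + 2Q^2 has its minimum $6 at Q = 7; price $144 clears that bar, so the firm operates.
With MC = 104 - 56Q + 6Q^2, P = MC on the upward-sloping part at Q* = 10.
TR = 144·10 = 1440. TC = 1295 + 240 = 1535. Profit = 1440 − 1535 = -$95.
Shutting down would mean losing the fixed cost of $1295, so operating at a loss of $95 is better by $1200.

Profit = -$95 at Q = 10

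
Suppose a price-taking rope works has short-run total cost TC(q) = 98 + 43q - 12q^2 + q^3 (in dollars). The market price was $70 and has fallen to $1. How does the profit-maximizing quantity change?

Output falls from 9 to 0 (the firm shuts down)

MC = 43 - 24q + 3q^2; the shutdown threshold is min AVC = $7 (at q = 6).
With P = $70 above the shutdown price, P = MC gives q = 9.
At P = $1 < min AVC = $7, price no longer covers variable cost at any output, so the firm shuts down: q = 0.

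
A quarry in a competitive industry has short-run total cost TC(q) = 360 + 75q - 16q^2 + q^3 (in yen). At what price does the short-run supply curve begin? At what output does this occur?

The firm shuts down when price falls below the minimum of average variable cost. AVC = VC/q = 75 - 16q + q^2.
dAVC/dq = -16 + 2q = 0 gives q = 8. min AVC = 75 - 16·8 + 8^2 = 11.
So the shutdown price is ¥11.

¥11 per unit, at q = 8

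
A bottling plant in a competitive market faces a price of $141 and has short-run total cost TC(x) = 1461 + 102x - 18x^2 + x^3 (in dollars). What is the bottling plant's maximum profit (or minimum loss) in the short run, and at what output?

Profit = -$109 at x = 13

AVC = 102 - 18x + x^2 has its minimum $21 at x = 9; price $141 clears that bar, so the firm operates.
With MC = 102 - 36x + 3x^2, P = MC on the upward-sloping part at x* = 13.
TR = 141·13 = 1833. TC = 1461 + 481 = 1942. Profit = 1833 − 1942 = -$109.
By producing, the firm covers all variable cost plus $1352 of fixed cost; shutting down would lose the full $1461.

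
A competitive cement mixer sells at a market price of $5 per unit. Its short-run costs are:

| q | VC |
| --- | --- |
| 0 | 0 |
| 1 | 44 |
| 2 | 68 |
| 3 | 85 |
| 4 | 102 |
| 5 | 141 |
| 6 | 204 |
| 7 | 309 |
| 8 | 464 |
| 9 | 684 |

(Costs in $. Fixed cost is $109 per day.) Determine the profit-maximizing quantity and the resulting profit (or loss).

Tabulate TR − TC: q=0: -109; q=1: -148; q=2: -167; q=3: -179; q=4: -191; q=5: -225; q=6: -283; q=7: -383; q=8: -533; q=9: -748.
Profit is highest at q = 0. Equivalently, the lowest AVC in the table is 102/4 ≈ $25.50 at q = 4, and P = $5 falls below it — price never covers variable cost, so the firm shuts down and loses only its fixed cost.

q = 0 (shut down); profit = -$109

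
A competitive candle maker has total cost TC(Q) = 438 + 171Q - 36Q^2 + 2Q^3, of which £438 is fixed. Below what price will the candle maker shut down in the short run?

£9 per unit

The firm shuts down when price falls below the minimum of average variable cost. AVC = VC/Q = 171 - 36Q + 2Q^2.
dAVC/dQ = -36 + 4Q = 0 gives Q = 9. min AVC = 171 - 36·9 + 2·9^2 = 9.
So the shutdown price is £9.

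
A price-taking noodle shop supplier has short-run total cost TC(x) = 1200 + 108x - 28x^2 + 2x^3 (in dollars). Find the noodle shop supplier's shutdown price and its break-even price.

Shutdown price = min AVC. AVC = 108 - 28x + 2x^2, with vertex at x = 7 and minimum $10.
ATC = 1200/x + 108 - 28x + 2x^2. Setting dATC/dx = −1200/x^2 − 28 + 4x = 0 gives x = 10 (since 4·10^3 − 28·10^2 = 1200).
min ATC = 1200/10 + 108 − 28·10 + 2·10^2 = $148. That is the break-even price.
Between these two prices the firm operates at a loss; above $148 it earns a profit.

Shutdown price = $10; break-even price = $148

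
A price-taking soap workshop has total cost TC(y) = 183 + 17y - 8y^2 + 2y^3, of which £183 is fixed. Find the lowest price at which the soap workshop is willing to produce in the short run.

£9 per unit

The shutdown price is the minimum of AVC. VC = 17y - 8y^2 + 2y^3, so AVC = 17 - 8y + 2y^2.
At the minimum of AVC, MC = AVC. MC = 17 - 16y + 6y^2; setting MC = AVC gives 4y^2 - 8y = 0, so y = 2. min AVC = 9.
For P < £9 the firm produces nothing.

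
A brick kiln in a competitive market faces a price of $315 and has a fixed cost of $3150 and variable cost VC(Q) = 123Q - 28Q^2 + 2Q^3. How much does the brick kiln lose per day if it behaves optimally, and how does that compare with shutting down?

AVC = 123 - 28Q + 2Q^2 has its minimum $25 at Q = 7; price $315 clears that bar, so the firm operates.
MC = 123 - 56Q + 6Q^2. Setting P = MC and taking the root on the rising branch gives Q* = 12.
TR = 315·12 = 3780. TC = 3150 + 900 = 4050. Profit = 3780 − 4050 = -$270.
That loss of $270 beats the $3150 the firm would lose by shutting down; producing recovers $2880 of fixed cost.

Profit = -$270 at Q = 12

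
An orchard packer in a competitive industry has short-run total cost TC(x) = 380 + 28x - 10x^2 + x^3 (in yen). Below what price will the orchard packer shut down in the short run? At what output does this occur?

¥3 per unit, at x = 5

Short-run supply begins at min AVC. From VC = 28x - 10x^2 + x^3, AVC = 28 - 10x + x^2.
dAVC/dx = -10 + 2x = 0 gives x = 5. min AVC = 28 - 10·5 + 5^2 = 3.
So the shutdown price is ¥3.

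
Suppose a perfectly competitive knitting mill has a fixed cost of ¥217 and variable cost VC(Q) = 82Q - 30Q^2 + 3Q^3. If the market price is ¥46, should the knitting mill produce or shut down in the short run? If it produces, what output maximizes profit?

Produce at Q = 6

From TC, MC = TC'(Q) = 82 - 60Q + 9Q^2 and AVC = VC/Q = 82 - 30Q + 3Q^2.
The AVC parabola has its vertex at Q = 30/6 = 5, where AVC = 82 - 30·5 + 3·5^2 = ¥7.
Because ¥46 ≥ ¥7, revenue can cover variable cost; the firm operates.
Solving P = MC: 36 - 60Q + 9Q^2 = 0 ⇒ Q = 2/3 or 6. On the upward-sloping branch, Q* = 6.
Check: AVC at Q = 6 is ¥10 ≤ P, so revenue covers variable cost.
Profit = P·Q − TC = 46·6 − 277 = -¥1, a loss, but smaller than the ¥217 fixed cost the firm would lose by shutting down.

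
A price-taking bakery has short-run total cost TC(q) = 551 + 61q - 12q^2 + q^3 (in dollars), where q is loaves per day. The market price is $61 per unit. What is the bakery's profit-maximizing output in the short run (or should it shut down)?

Produce at q = 8

From TC, MC = TC'(q) = 61 - 24q + 3q^2 and AVC = VC/q = 61 - 12q + q^2.
The AVC parabola has its vertex at q = 12/2 = 6, where AVC = 61 - 12·6 + 6^2 = $25.
Because $61 ≥ $25, revenue can cover variable cost; the firm operates.
Set P = MC: 61 = 61 - 24q + 3q^2 → -24q + 3q^2 = 0. The roots are q = 0 and q = 8; the profit-maximizing output is on the rising part of MC, so q* = 8.
Check: AVC at q = 8 is $29 ≤ P, so revenue covers variable cost.
Profit = P·q − TC = 61·8 − 783 = -$295, a loss, but smaller than the $551 fixed cost the firm would lose by shutting down.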